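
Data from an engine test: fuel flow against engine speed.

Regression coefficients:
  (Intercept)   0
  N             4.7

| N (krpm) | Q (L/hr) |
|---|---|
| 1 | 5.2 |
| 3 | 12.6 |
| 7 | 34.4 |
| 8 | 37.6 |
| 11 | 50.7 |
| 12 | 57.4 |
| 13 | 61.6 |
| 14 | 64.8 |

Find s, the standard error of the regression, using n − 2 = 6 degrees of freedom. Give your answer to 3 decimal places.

N=1: ŷ = 4.7·1 = 4.7; e = 5.2 − 4.7 = 0.5
N=3: ŷ = 4.7·3 = 14.1; e = 12.6 − 14.1 = -1.5
N=7: ŷ = 4.7·7 = 32.9; e = 34.4 − 32.9 = 1.5
N=8: ŷ = 4.7·8 = 37.6; e = 37.6 − 37.6 = 0
N=11: ŷ = 4.7·11 = 51.7; e = 50.7 − 51.7 = -1
N=12: ŷ = 4.7·12 = 56.4; e = 57.4 − 56.4 = 1
N=13: ŷ = 4.7·13 = 61.1; e = 61.6 − 61.1 = 0.5
N=14: ŷ = 4.7·14 = 65.8; e = 64.8 − 65.8 = -1
SSE = 0.25 + 2.25 + 2.25 + 0 + 1 + 1 + 0.25 + 1 = 8
s = √(8/6) = √1.33333 ≈ 1.155

s = 1.155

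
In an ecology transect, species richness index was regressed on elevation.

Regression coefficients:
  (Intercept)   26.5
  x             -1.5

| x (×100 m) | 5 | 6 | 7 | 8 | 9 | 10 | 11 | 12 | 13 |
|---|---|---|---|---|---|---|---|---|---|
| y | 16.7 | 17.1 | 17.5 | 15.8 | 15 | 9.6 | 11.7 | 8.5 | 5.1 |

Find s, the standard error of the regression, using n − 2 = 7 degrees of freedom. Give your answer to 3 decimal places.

x=5: ŷ = 26.5 − 1.5·5 = 19; e = 16.7 − 19 = -2.3
x=6: ŷ = 26.5 − 1.5·6 = 17.5; e = 17.1 − 17.5 = -0.4
x=7: ŷ = 26.5 − 1.5·7 = 16; e = 17.5 − 16 = 1.5
x=8: ŷ = 26.5 − 1.5·8 = 14.5; e = 15.8 − 14.5 = 1.3
x=9: ŷ = 26.5 − 1.5·9 = 13; e = 15 − 13 = 2
x=10: ŷ = 26.5 − 1.5·10 = 11.5; e = 9.6 − 11.5 = -1.9
x=11: ŷ = 26.5 − 1.5·11 = 10; e = 11.7 − 10 = 1.7
x=12: ŷ = 26.5 − 1.5·12 = 8.5; e = 8.5 − 8.5 = 0
x=13: ŷ = 26.5 − 1.5·13 = 7; e = 5.1 − 7 = -1.9
SSE = 5.29 + 0.16 + 2.25 + 1.69 + 4 + 3.61 + 2.89 + 0 + 3.61 = 23.5
s = √(23.5/7) = √3.35714 ≈ 1.832

s = 1.832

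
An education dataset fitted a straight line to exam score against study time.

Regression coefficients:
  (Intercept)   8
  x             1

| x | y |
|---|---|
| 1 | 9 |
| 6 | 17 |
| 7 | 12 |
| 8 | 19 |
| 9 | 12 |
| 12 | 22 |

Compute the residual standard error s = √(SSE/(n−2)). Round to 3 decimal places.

s = 3.742

x=1: ŷ = 8 + 1 = 9; r = 9 − 9 = 0
x=6: ŷ = 8 + 6 = 14; r = 17 − 14 = 3
x=7: ŷ = 8 + 7 = 15; r = 12 − 15 = -3
x=8: ŷ = 8 + 8 = 16; r = 19 − 16 = 3
x=9: ŷ = 8 + 9 = 17; r = 12 − 17 = -5
x=12: ŷ = 8 + 12 = 20; r = 22 − 20 = 2
SSE = 0 + 9 + 9 + 9 + 25 + 4 = 56
s = √(56/4) = √14 ≈ 3.742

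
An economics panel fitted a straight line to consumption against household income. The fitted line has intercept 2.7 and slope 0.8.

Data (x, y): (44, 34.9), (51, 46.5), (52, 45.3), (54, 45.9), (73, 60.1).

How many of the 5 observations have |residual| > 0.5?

x=44: ŷ = 2.7 + 0.8·44 = 37.9; e = 34.9 − 37.9 = -3
x=51: ŷ = 2.7 + 0.8·51 = 43.5; e = 46.5 − 43.5 = 3
x=52: ŷ = 2.7 + 0.8·52 = 44.3; e = 45.3 − 44.3 = 1
x=54: ŷ = 2.7 + 0.8·54 = 45.9; e = 45.9 − 45.9 = 0
x=73: ŷ = 2.7 + 0.8·73 = 61.1; e = 60.1 − 61.1 = -1
|e| > 0.5: x=44 (|e|=3), x=51 (|e|=3), x=52 (|e|=1), x=73 (|e|=1) → 4

4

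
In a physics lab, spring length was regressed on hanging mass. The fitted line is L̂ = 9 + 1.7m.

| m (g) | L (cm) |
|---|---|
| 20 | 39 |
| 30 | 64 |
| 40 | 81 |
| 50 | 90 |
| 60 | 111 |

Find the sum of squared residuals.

m=20: L̂ = 9 + 1.7·20 = 43; e = 39 − 43 = -4
m=30: L̂ = 9 + 1.7·30 = 60; e = 64 − 60 = 4
m=40: L̂ = 9 + 1.7·40 = 77; e = 81 − 77 = 4
m=50: L̂ = 9 + 1.7·50 = 94; e = 90 − 94 = -4
m=60: L̂ = 9 + 1.7·60 = 111; e = 111 − 111 = 0
SSE = 16 + 16 + 16 + 16 + 0 = 64

SSE = 64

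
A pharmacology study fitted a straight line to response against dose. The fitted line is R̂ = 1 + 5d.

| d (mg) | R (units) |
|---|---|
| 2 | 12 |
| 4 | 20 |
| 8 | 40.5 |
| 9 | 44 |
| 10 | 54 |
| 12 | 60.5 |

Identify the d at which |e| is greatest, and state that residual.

d = 10, e = 3

d=2: R̂ = 1 + 5·2 = 11; e = 12 − 11 = 1
d=4: R̂ = 1 + 5·4 = 21; e = 20 − 21 = -1
d=8: R̂ = 1 + 5·8 = 41; e = 40.5 − 41 = -0.5
d=9: R̂ = 1 + 5·9 = 46; e = 44 − 46 = -2
d=10: R̂ = 1 + 5·10 = 51; e = 54 − 51 = 3
d=12: R̂ = 1 + 5·12 = 61; e = 60.5 − 61 = -0.5
Largest |e| is 3 at d = 10, residual 3.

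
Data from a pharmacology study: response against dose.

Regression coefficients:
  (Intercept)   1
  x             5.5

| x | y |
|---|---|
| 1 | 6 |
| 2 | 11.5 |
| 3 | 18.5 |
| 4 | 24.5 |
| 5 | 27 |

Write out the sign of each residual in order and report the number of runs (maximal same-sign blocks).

3 runs

x=1: ŷ = 1 + 5.5·1 = 6.5; e = 6 − 6.5 = -0.5
x=2: ŷ = 1 + 5.5·2 = 12; e = 11.5 − 12 = -0.5
x=3: ŷ = 1 + 5.5·3 = 17.5; e = 18.5 − 17.5 = 1
x=4: ŷ = 1 + 5.5·4 = 23; e = 24.5 − 23 = 1.5
x=5: ŷ = 1 + 5.5·5 = 28.5; e = 27 − 28.5 = -1.5
Signs: − − + + −
Runs: −×2, +×2, −×1 → 3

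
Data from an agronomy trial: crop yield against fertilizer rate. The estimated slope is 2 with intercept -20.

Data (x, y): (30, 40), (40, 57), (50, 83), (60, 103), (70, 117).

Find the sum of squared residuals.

SSE = 36

x=30: ŷ = -20 + 2·30 = 40; e = 40 − 40 = 0
x=40: ŷ = -20 + 2·40 = 60; e = 57 − 60 = -3
x=50: ŷ = -20 + 2·50 = 80; e = 83 − 80 = 3
x=60: ŷ = -20 + 2·60 = 100; e = 103 − 100 = 3
x=70: ŷ = -20 + 2·70 = 120; e = 117 − 120 = -3
SSE = 0 + 9 + 9 + 9 + 9 = 36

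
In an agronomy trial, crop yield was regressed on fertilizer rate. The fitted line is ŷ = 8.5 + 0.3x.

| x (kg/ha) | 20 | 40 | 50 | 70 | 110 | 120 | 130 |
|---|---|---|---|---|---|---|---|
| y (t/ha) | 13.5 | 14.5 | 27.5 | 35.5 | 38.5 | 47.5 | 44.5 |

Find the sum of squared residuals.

x=20: ŷ = 8.5 + 0.3·20 = 14.5; e = 13.5 − 14.5 = -1
x=40: ŷ = 8.5 + 0.3·40 = 20.5; e = 14.5 − 20.5 = -6
x=50: ŷ = 8.5 + 0.3·50 = 23.5; e = 27.5 − 23.5 = 4
x=70: ŷ = 8.5 + 0.3·70 = 29.5; e = 35.5 − 29.5 = 6
x=110: ŷ = 8.5 + 0.3·110 = 41.5; e = 38.5 − 41.5 = -3
x=120: ŷ = 8.5 + 0.3·120 = 44.5; e = 47.5 − 44.5 = 3
x=130: ŷ = 8.5 + 0.3·130 = 47.5; e = 44.5 − 47.5 = -3
SSE = 1 + 36 + 16 + 36 + 9 + 9 + 9 = 116

SSE = 116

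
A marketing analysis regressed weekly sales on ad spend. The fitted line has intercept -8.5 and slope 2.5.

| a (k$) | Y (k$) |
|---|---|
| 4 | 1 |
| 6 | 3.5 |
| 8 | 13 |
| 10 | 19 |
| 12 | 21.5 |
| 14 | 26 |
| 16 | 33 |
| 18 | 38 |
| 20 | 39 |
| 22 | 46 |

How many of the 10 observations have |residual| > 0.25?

9

a=4: ŷ = -8.5 + 2.5·4 = 1.5; r = 1 − 1.5 = -0.5
a=6: ŷ = -8.5 + 2.5·6 = 6.5; r = 3.5 − 6.5 = -3
a=8: ŷ = -8.5 + 2.5·8 = 11.5; r = 13 − 11.5 = 1.5
a=10: ŷ = -8.5 + 2.5·10 = 16.5; r = 19 − 16.5 = 2.5
a=12: ŷ = -8.5 + 2.5·12 = 21.5; r = 21.5 − 21.5 = 0
a=14: ŷ = -8.5 + 2.5·14 = 26.5; r = 26 − 26.5 = -0.5
a=16: ŷ = -8.5 + 2.5·16 = 31.5; r = 33 − 31.5 = 1.5
a=18: ŷ = -8.5 + 2.5·18 = 36.5; r = 38 − 36.5 = 1.5
a=20: ŷ = -8.5 + 2.5·20 = 41.5; r = 39 − 41.5 = -2.5
a=22: ŷ = -8.5 + 2.5·22 = 46.5; r = 46 − 46.5 = -0.5
|r| > 0.25: a=4 (|r|=0.5), a=6 (|r|=3), a=8 (|r|=1.5), a=10 (|r|=2.5), a=14 (|r|=0.5), a=16 (|r|=1.5), a=18 (|r|=1.5), a=20 (|r|=2.5), a=22 (|r|=0.5) → 9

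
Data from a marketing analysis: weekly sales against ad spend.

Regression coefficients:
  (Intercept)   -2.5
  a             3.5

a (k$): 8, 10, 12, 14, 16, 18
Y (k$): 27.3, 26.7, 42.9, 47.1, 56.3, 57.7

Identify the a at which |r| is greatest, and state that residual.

a=8: ŷ = -2.5 + 3.5·8 = 25.5; r = 27.3 − 25.5 = 1.8
a=10: ŷ = -2.5 + 3.5·10 = 32.5; r = 26.7 − 32.5 = -5.8
a=12: ŷ = -2.5 + 3.5·12 = 39.5; r = 42.9 − 39.5 = 3.4
a=14: ŷ = -2.5 + 3.5·14 = 46.5; r = 47.1 − 46.5 = 0.6
a=16: ŷ = -2.5 + 3.5·16 = 53.5; r = 56.3 − 53.5 = 2.8
a=18: ŷ = -2.5 + 3.5·18 = 60.5; r = 57.7 − 60.5 = -2.8
Largest |r| is 5.8 at a = 10, residual -5.8.

a = 10, r = -5.8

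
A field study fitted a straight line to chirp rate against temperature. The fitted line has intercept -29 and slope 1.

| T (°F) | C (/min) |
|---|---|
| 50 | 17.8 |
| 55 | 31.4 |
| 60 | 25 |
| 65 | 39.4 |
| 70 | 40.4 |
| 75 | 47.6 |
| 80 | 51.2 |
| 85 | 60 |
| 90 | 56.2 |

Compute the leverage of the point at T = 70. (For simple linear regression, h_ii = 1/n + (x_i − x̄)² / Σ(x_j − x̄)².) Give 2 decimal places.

T̄ = (50 + 55 + 60 + 65 + 70 + 75 + 80 + 85 + 90)/9 = 70
Σ(T − T̄)² = 400 + 225 + 100 + 25 + 0 + 25 + 100 + 225 + 400 = 1500
h = 1/9 + (0)²/1500 = 0.111111 + 0 = 0.11

h = 0.11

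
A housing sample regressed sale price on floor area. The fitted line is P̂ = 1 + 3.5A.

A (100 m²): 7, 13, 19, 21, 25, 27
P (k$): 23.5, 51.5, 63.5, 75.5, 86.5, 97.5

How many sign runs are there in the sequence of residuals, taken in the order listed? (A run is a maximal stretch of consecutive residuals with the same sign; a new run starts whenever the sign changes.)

A=7: P̂ = 1 + 3.5·7 = 25.5; e = 23.5 − 25.5 = -2
A=13: P̂ = 1 + 3.5·13 = 46.5; e = 51.5 − 46.5 = 5
A=19: P̂ = 1 + 3.5·19 = 67.5; e = 63.5 − 67.5 = -4
A=21: P̂ = 1 + 3.5·21 = 74.5; e = 75.5 − 74.5 = 1
A=25: P̂ = 1 + 3.5·25 = 88.5; e = 86.5 − 88.5 = -2
A=27: P̂ = 1 + 3.5·27 = 95.5; e = 97.5 − 95.5 = 2
Signs: − + − + − +
Runs: −×1, +×1, −×1, +×1, −×1, +×1 → 6

6 runs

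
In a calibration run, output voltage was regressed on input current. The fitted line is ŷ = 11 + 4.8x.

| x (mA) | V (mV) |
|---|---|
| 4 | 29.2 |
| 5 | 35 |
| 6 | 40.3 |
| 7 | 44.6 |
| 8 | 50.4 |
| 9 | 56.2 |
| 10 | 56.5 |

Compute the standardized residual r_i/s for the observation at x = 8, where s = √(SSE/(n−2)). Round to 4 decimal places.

x=4: ŷ = 11 + 4.8·4 = 30.2; r = 29.2 − 30.2 = -1
x=5: ŷ = 11 + 4.8·5 = 35; r = 35 − 35 = 0
x=6: ŷ = 11 + 4.8·6 = 39.8; r = 40.3 − 39.8 = 0.5
x=7: ŷ = 11 + 4.8·7 = 44.6; r = 44.6 − 44.6 = 0
x=8: ŷ = 11 + 4.8·8 = 49.4; r = 50.4 − 49.4 = 1
x=9: ŷ = 11 + 4.8·9 = 54.2; r = 56.2 − 54.2 = 2
x=10: ŷ = 11 + 4.8·10 = 59; r = 56.5 − 59 = -2.5
SSE = 1 + 0 + 0.25 + 0 + 1 + 4 + 6.25 = 12.5
s = √(12.5/5) = 1.58114
r/s = 1 / 1.58114 = 0.6325

0.6325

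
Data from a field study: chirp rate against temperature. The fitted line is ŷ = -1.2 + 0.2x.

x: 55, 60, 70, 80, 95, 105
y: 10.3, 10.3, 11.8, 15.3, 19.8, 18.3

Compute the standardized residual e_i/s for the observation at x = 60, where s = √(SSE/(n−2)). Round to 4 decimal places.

x=55: ŷ = -1.2 + 0.2·55 = 9.8; e = 10.3 − 9.8 = 0.5
x=60: ŷ = -1.2 + 0.2·60 = 10.8; e = 10.3 − 10.8 = -0.5
x=70: ŷ = -1.2 + 0.2·70 = 12.8; e = 11.8 − 12.8 = -1
x=80: ŷ = -1.2 + 0.2·80 = 14.8; e = 15.3 − 14.8 = 0.5
x=95: ŷ = -1.2 + 0.2·95 = 17.8; e = 19.8 − 17.8 = 2
x=105: ŷ = -1.2 + 0.2·105 = 19.8; e = 18.3 − 19.8 = -1.5
SSE = 0.25 + 0.25 + 1 + 0.25 + 4 + 2.25 = 8
s = √(8/4) = 1.41421
e/s = -0.5 / 1.41421 = -0.3536

-0.3536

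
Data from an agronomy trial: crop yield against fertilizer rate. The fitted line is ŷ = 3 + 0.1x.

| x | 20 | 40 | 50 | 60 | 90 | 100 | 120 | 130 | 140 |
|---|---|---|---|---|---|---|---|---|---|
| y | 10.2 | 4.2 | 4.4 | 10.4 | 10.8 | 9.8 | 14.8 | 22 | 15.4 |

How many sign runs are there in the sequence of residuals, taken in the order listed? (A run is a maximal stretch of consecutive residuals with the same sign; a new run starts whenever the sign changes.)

x=20: ŷ = 3 + 0.1·20 = 5; r = 10.2 − 5 = 5.2
x=40: ŷ = 3 + 0.1·40 = 7; r = 4.2 − 7 = -2.8
x=50: ŷ = 3 + 0.1·50 = 8; r = 4.4 − 8 = -3.6
x=60: ŷ = 3 + 0.1·60 = 9; r = 10.4 − 9 = 1.4
x=90: ŷ = 3 + 0.1·90 = 12; r = 10.8 − 12 = -1.2
x=100: ŷ = 3 + 0.1·100 = 13; r = 9.8 − 13 = -3.2
x=120: ŷ = 3 + 0.1·120 = 15; r = 14.8 − 15 = -0.2
x=130: ŷ = 3 + 0.1·130 = 16; r = 22 − 16 = 6
x=140: ŷ = 3 + 0.1·140 = 17; r = 15.4 − 17 = -1.6
Signs: + − − + − − − + −
Runs: +×1, −×2, +×1, −×3, +×1, −×1 → 6

6 runs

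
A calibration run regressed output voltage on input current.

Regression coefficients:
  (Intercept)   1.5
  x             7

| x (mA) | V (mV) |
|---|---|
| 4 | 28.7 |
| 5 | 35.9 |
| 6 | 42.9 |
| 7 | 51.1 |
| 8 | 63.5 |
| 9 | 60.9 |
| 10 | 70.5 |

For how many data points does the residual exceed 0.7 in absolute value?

4

x=4: V̂ = 1.5 + 7·4 = 29.5; e = 28.7 − 29.5 = -0.8
x=5: V̂ = 1.5 + 7·5 = 36.5; e = 35.9 − 36.5 = -0.6
x=6: V̂ = 1.5 + 7·6 = 43.5; e = 42.9 − 43.5 = -0.6
x=7: V̂ = 1.5 + 7·7 = 50.5; e = 51.1 − 50.5 = 0.6
x=8: V̂ = 1.5 + 7·8 = 57.5; e = 63.5 − 57.5 = 6
x=9: V̂ = 1.5 + 7·9 = 64.5; e = 60.9 − 64.5 = -3.6
x=10: V̂ = 1.5 + 7·10 = 71.5; e = 70.5 − 71.5 = -1
|e| > 0.7: x=4 (|e|=0.8), x=8 (|e|=6), x=9 (|e|=3.6), x=10 (|e|=1) → 4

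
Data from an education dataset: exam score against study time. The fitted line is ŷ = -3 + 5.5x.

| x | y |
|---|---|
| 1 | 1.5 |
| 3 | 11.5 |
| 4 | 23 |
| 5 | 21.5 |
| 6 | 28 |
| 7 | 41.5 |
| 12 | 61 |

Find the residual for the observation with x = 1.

ŷ = -3 + 5.5·1 = 2.5
r = 1.5 − 2.5 = -1

r = -1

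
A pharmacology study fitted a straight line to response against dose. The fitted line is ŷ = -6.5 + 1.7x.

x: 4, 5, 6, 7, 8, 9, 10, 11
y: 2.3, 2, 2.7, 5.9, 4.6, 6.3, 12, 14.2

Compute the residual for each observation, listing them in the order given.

x=4: ŷ = -6.5 + 1.7·4 = 0.3; r = 2.3 − 0.3 = 2
x=5: ŷ = -6.5 + 1.7·5 = 2; r = 2 − 2 = 0
x=6: ŷ = -6.5 + 1.7·6 = 3.7; r = 2.7 − 3.7 = -1
x=7: ŷ = -6.5 + 1.7·7 = 5.4; r = 5.9 − 5.4 = 0.5
x=8: ŷ = -6.5 + 1.7·8 = 7.1; r = 4.6 − 7.1 = -2.5
x=9: ŷ = -6.5 + 1.7·9 = 8.8; r = 6.3 − 8.8 = -2.5
x=10: ŷ = -6.5 + 1.7·10 = 10.5; r = 12 − 10.5 = 1.5
x=11: ŷ = -6.5 + 1.7·11 = 12.2; r = 14.2 − 12.2 = 2

2, 0, -1, 0.5, -2.5, -2.5, 1.5, 2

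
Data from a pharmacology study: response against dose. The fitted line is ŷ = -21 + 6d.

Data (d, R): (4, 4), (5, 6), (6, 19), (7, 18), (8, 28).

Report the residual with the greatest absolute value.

e = 4

d=4: ŷ = -21 + 6·4 = 3; e = 4 − 3 = 1
d=5: ŷ = -21 + 6·5 = 9; e = 6 − 9 = -3
d=6: ŷ = -21 + 6·6 = 15; e = 19 − 15 = 4
d=7: ŷ = -21 + 6·7 = 21; e = 18 − 21 = -3
d=8: ŷ = -21 + 6·8 = 27; e = 28 − 27 = 1
Largest |e| is 4 at d = 6, residual 4.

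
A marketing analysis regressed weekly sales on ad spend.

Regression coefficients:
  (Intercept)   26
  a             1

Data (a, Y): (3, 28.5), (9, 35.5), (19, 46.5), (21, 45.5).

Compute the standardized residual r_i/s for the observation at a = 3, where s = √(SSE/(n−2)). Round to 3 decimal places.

a=3: Ŷ = 26 + 3 = 29; r = 28.5 − 29 = -0.5
a=9: Ŷ = 26 + 9 = 35; r = 35.5 − 35 = 0.5
a=19: Ŷ = 26 + 19 = 45; r = 46.5 − 45 = 1.5
a=21: Ŷ = 26 + 21 = 47; r = 45.5 − 47 = -1.5
SSE = 0.25 + 0.25 + 2.25 + 2.25 = 5
s = √(5/2) = 1.58114
r/s = -0.5 / 1.58114 = -0.316

-0.316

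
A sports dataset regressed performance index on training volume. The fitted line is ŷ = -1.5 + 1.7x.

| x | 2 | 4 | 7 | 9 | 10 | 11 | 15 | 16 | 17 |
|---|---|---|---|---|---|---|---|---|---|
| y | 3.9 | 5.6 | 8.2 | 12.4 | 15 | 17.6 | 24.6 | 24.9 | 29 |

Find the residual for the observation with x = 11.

e = 0.4

ŷ = -1.5 + 1.7·11 = 17.2
e = 17.6 − 17.2 = 0.4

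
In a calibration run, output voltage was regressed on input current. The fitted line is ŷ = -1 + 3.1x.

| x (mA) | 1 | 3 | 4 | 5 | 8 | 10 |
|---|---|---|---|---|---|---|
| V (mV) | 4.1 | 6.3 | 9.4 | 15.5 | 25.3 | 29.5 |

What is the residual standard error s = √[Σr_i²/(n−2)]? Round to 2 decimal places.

s = 1.97

x=1: ŷ = -1 + 3.1·1 = 2.1; r = 4.1 − 2.1 = 2
x=3: ŷ = -1 + 3.1·3 = 8.3; r = 6.3 − 8.3 = -2
x=4: ŷ = -1 + 3.1·4 = 11.4; r = 9.4 − 11.4 = -2
x=5: ŷ = -1 + 3.1·5 = 14.5; r = 15.5 − 14.5 = 1
x=8: ŷ = -1 + 3.1·8 = 23.8; r = 25.3 − 23.8 = 1.5
x=10: ŷ = -1 + 3.1·10 = 30; r = 29.5 − 30 = -0.5
SSE = 4 + 4 + 4 + 1 + 2.25 + 0.25 = 15.5
s = √(15.5/4) = √3.875 ≈ 1.97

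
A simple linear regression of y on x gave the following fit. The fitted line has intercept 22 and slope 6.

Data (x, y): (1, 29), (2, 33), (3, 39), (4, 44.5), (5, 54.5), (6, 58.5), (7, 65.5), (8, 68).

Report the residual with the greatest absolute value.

x=1: ŷ = 22 + 6·1 = 28; e = 29 − 28 = 1
x=2: ŷ = 22 + 6·2 = 34; e = 33 − 34 = -1
x=3: ŷ = 22 + 6·3 = 40; e = 39 − 40 = -1
x=4: ŷ = 22 + 6·4 = 46; e = 44.5 − 46 = -1.5
x=5: ŷ = 22 + 6·5 = 52; e = 54.5 − 52 = 2.5
x=6: ŷ = 22 + 6·6 = 58; e = 58.5 − 58 = 0.5
x=7: ŷ = 22 + 6·7 = 64; e = 65.5 − 64 = 1.5
x=8: ŷ = 22 + 6·8 = 70; e = 68 − 70 = -2
Largest |e| is 2.5 at x = 5, residual 2.5.

e = 2.5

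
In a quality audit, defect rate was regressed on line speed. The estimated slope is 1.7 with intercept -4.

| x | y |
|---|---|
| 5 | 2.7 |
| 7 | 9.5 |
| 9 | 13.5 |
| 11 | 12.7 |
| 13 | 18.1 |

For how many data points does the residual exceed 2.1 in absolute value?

x=5: ŷ = -4 + 1.7·5 = 4.5; e = 2.7 − 4.5 = -1.8
x=7: ŷ = -4 + 1.7·7 = 7.9; e = 9.5 − 7.9 = 1.6
x=9: ŷ = -4 + 1.7·9 = 11.3; e = 13.5 − 11.3 = 2.2
x=11: ŷ = -4 + 1.7·11 = 14.7; e = 12.7 − 14.7 = -2
x=13: ŷ = -4 + 1.7·13 = 18.1; e = 18.1 − 18.1 = 0
|e| > 2.1: x=9 (|e|=2.2) → 1

1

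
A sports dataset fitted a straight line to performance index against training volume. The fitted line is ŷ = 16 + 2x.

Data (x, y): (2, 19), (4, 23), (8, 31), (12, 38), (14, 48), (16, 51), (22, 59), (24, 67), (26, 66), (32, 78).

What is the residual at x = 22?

ŷ = 16 + 2·22 = 60
e = 59 − 60 = -1

e = -1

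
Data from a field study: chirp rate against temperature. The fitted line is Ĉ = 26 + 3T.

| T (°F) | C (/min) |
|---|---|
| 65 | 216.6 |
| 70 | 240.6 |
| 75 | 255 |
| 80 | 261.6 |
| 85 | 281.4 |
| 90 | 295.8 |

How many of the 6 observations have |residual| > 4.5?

1

T=65: Ĉ = 26 + 3·65 = 221; r = 216.6 − 221 = -4.4
T=70: Ĉ = 26 + 3·70 = 236; r = 240.6 − 236 = 4.6
T=75: Ĉ = 26 + 3·75 = 251; r = 255 − 251 = 4
T=80: Ĉ = 26 + 3·80 = 266; r = 261.6 − 266 = -4.4
T=85: Ĉ = 26 + 3·85 = 281; r = 281.4 − 281 = 0.4
T=90: Ĉ = 26 + 3·90 = 296; r = 295.8 − 296 = -0.2
|r| > 4.5: T=70 (|r|=4.6) → 1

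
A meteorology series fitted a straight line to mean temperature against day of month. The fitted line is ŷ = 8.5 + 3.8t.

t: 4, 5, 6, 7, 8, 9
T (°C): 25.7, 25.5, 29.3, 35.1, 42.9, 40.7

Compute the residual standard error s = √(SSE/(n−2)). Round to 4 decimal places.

t=4: ŷ = 8.5 + 3.8·4 = 23.7; e = 25.7 − 23.7 = 2
t=5: ŷ = 8.5 + 3.8·5 = 27.5; e = 25.5 − 27.5 = -2
t=6: ŷ = 8.5 + 3.8·6 = 31.3; e = 29.3 − 31.3 = -2
t=7: ŷ = 8.5 + 3.8·7 = 35.1; e = 35.1 − 35.1 = 0
t=8: ŷ = 8.5 + 3.8·8 = 38.9; e = 42.9 − 38.9 = 4
t=9: ŷ = 8.5 + 3.8·9 = 42.7; e = 40.7 − 42.7 = -2
SSE = 4 + 4 + 4 + 0 + 16 + 4 = 32
s = √(32/4) = √8 ≈ 2.8284

s = 2.8284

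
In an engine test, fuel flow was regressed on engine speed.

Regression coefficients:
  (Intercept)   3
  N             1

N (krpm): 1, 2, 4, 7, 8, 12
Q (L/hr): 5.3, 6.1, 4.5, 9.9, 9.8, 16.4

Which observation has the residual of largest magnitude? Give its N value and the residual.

N=1: ŷ = 3 + 1 = 4; e = 5.3 − 4 = 1.3
N=2: ŷ = 3 + 2 = 5; e = 6.1 − 5 = 1.1
N=4: ŷ = 3 + 4 = 7; e = 4.5 − 7 = -2.5
N=7: ŷ = 3 + 7 = 10; e = 9.9 − 10 = -0.1
N=8: ŷ = 3 + 8 = 11; e = 9.8 − 11 = -1.2
N=12: ŷ = 3 + 12 = 15; e = 16.4 − 15 = 1.4
Largest |e| is 2.5 at N = 4, residual -2.5.

N = 4, e = -2.5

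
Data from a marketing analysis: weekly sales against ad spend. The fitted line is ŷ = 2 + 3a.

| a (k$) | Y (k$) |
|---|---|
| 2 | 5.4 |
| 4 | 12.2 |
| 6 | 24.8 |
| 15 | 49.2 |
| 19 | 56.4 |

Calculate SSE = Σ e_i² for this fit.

a=2: ŷ = 2 + 3·2 = 8; e = 5.4 − 8 = -2.6
a=4: ŷ = 2 + 3·4 = 14; e = 12.2 − 14 = -1.8
a=6: ŷ = 2 + 3·6 = 20; e = 24.8 − 20 = 4.8
a=15: ŷ = 2 + 3·15 = 47; e = 49.2 − 47 = 2.2
a=19: ŷ = 2 + 3·19 = 59; e = 56.4 − 59 = -2.6
SSE = 6.76 + 3.24 + 23.04 + 4.84 + 6.76 = 44.64

SSE = 44.64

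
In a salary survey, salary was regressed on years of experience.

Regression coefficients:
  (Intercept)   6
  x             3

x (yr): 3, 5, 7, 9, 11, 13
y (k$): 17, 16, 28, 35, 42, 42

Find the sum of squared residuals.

SSE = 52

x=3: ŷ = 6 + 3·3 = 15; r = 17 − 15 = 2
x=5: ŷ = 6 + 3·5 = 21; r = 16 − 21 = -5
x=7: ŷ = 6 + 3·7 = 27; r = 28 − 27 = 1
x=9: ŷ = 6 + 3·9 = 33; r = 35 − 33 = 2
x=11: ŷ = 6 + 3·11 = 39; r = 42 − 39 = 3
x=13: ŷ = 6 + 3·13 = 45; r = 42 − 45 = -3
SSE = 4 + 25 + 1 + 4 + 9 + 9 = 52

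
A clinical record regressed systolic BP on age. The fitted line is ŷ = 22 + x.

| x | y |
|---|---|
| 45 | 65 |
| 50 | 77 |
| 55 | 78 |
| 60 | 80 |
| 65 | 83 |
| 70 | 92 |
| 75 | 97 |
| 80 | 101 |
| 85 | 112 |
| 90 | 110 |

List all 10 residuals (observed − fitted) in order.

x=45: ŷ = 22 + 45 = 67; r = 65 − 67 = -2
x=50: ŷ = 22 + 50 = 72; r = 77 − 72 = 5
x=55: ŷ = 22 + 55 = 77; r = 78 − 77 = 1
x=60: ŷ = 22 + 60 = 82; r = 80 − 82 = -2
x=65: ŷ = 22 + 65 = 87; r = 83 − 87 = -4
x=70: ŷ = 22 + 70 = 92; r = 92 − 92 = 0
x=75: ŷ = 22 + 75 = 97; r = 97 − 97 = 0
x=80: ŷ = 22 + 80 = 102; r = 101 − 102 = -1
x=85: ŷ = 22 + 85 = 107; r = 112 − 107 = 5
x=90: ŷ = 22 + 90 = 112; r = 110 − 112 = -2

-2, 5, 1, -2, -4, 0, 0, -1, 5, -2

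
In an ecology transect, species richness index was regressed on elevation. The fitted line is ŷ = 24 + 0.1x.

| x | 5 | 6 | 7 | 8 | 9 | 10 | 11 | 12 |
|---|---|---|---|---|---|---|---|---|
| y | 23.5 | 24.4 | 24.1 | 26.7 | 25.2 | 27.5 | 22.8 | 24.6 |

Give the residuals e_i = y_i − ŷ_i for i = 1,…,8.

-1, -0.2, -0.6, 1.9, 0.3, 2.5, -2.3, -0.6

x=5: ŷ = 24 + 0.1·5 = 24.5; e = 23.5 − 24.5 = -1
x=6: ŷ = 24 + 0.1·6 = 24.6; e = 24.4 − 24.6 = -0.2
x=7: ŷ = 24 + 0.1·7 = 24.7; e = 24.1 − 24.7 = -0.6
x=8: ŷ = 24 + 0.1·8 = 24.8; e = 26.7 − 24.8 = 1.9
x=9: ŷ = 24 + 0.1·9 = 24.9; e = 25.2 − 24.9 = 0.3
x=10: ŷ = 24 + 0.1·10 = 25; e = 27.5 − 25 = 2.5
x=11: ŷ = 24 + 0.1·11 = 25.1; e = 22.8 − 25.1 = -2.3
x=12: ŷ = 24 + 0.1·12 = 25.2; e = 24.6 − 25.2 = -0.6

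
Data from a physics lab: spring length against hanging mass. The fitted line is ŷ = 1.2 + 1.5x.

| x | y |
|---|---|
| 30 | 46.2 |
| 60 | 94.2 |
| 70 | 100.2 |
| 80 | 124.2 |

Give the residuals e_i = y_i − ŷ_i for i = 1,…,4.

0, 3, -6, 3

x=30: ŷ = 1.2 + 1.5·30 = 46.2; e = 46.2 − 46.2 = 0
x=60: ŷ = 1.2 + 1.5·60 = 91.2; e = 94.2 − 91.2 = 3
x=70: ŷ = 1.2 + 1.5·70 = 106.2; e = 100.2 − 106.2 = -6
x=80: ŷ = 1.2 + 1.5·80 = 121.2; e = 124.2 − 121.2 = 3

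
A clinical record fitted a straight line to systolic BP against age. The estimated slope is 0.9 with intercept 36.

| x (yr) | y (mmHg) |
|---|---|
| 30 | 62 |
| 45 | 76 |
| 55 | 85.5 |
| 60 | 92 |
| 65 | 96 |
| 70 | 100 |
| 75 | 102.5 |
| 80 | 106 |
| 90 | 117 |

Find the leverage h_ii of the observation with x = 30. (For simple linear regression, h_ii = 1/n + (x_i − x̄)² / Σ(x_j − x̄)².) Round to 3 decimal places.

x̄ = (30 + 45 + 55 + 60 + 65 + 70 + 75 + 80 + 90)/9 = 63.3333
Σ(x − x̄)² = 1111.11 + 336.111 + 69.4444 + 11.1111 + 2.77778 + 44.4444 + 136.111 + 277.778 + 711.111 = 2700
h = 1/9 + (-33.3333)²/2700 = 0.111111 + 0.411523 = 0.523

h = 0.523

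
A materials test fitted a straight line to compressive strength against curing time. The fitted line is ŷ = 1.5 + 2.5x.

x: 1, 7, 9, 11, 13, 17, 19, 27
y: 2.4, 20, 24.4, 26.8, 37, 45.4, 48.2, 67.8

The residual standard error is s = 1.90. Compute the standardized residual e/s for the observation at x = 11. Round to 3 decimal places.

ŷ = 1.5 + 2.5·11 = 29
e = 26.8 − 29 = -2.2
e/s = -2.2 / 1.90 = -1.158

-1.158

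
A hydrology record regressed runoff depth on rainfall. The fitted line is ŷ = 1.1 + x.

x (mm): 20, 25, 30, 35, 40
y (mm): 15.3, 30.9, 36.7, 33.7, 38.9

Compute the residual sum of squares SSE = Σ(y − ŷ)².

x=20: ŷ = 1.1 + 20 = 21.1; r = 15.3 − 21.1 = -5.8
x=25: ŷ = 1.1 + 25 = 26.1; r = 30.9 − 26.1 = 4.8
x=30: ŷ = 1.1 + 30 = 31.1; r = 36.7 − 31.1 = 5.6
x=35: ŷ = 1.1 + 35 = 36.1; r = 33.7 − 36.1 = -2.4
x=40: ŷ = 1.1 + 40 = 41.1; r = 38.9 − 41.1 = -2.2
SSE = 33.64 + 23.04 + 31.36 + 5.76 + 4.84 = 98.64

SSE = 98.64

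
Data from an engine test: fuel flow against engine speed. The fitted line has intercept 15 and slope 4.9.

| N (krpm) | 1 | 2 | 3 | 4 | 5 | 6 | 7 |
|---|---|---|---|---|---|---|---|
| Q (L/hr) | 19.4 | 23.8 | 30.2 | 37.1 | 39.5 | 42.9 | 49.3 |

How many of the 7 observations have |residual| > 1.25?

2

N=1: ŷ = 15 + 4.9·1 = 19.9; e = 19.4 − 19.9 = -0.5
N=2: ŷ = 15 + 4.9·2 = 24.8; e = 23.8 − 24.8 = -1
N=3: ŷ = 15 + 4.9·3 = 29.7; e = 30.2 − 29.7 = 0.5
N=4: ŷ = 15 + 4.9·4 = 34.6; e = 37.1 − 34.6 = 2.5
N=5: ŷ = 15 + 4.9·5 = 39.5; e = 39.5 − 39.5 = 0
N=6: ŷ = 15 + 4.9·6 = 44.4; e = 42.9 − 44.4 = -1.5
N=7: ŷ = 15 + 4.9·7 = 49.3; e = 49.3 − 49.3 = 0
|e| > 1.25: N=4 (|e|=2.5), N=6 (|e|=1.5) → 2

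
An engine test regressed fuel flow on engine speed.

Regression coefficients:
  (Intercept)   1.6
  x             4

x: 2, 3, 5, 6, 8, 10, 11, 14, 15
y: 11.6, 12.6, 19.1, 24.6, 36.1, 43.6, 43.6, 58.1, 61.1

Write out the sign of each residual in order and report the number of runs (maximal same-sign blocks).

6 runs

x=2: ŷ = 1.6 + 4·2 = 9.6; e = 11.6 − 9.6 = 2
x=3: ŷ = 1.6 + 4·3 = 13.6; e = 12.6 − 13.6 = -1
x=5: ŷ = 1.6 + 4·5 = 21.6; e = 19.1 − 21.6 = -2.5
x=6: ŷ = 1.6 + 4·6 = 25.6; e = 24.6 − 25.6 = -1
x=8: ŷ = 1.6 + 4·8 = 33.6; e = 36.1 − 33.6 = 2.5
x=10: ŷ = 1.6 + 4·10 = 41.6; e = 43.6 − 41.6 = 2
x=11: ŷ = 1.6 + 4·11 = 45.6; e = 43.6 − 45.6 = -2
x=14: ŷ = 1.6 + 4·14 = 57.6; e = 58.1 − 57.6 = 0.5
x=15: ŷ = 1.6 + 4·15 = 61.6; e = 61.1 − 61.6 = -0.5
Signs: + − − − + + − + −
Runs: +×1, −×3, +×2, −×1, +×1, −×1 → 6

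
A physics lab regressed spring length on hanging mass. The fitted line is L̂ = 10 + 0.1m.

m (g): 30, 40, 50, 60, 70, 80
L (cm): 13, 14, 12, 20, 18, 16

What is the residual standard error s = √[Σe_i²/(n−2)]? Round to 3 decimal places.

m=30: L̂ = 10 + 0.1·30 = 13; e = 13 − 13 = 0
m=40: L̂ = 10 + 0.1·40 = 14; e = 14 − 14 = 0
m=50: L̂ = 10 + 0.1·50 = 15; e = 12 − 15 = -3
m=60: L̂ = 10 + 0.1·60 = 16; e = 20 − 16 = 4
m=70: L̂ = 10 + 0.1·70 = 17; e = 18 − 17 = 1
m=80: L̂ = 10 + 0.1·80 = 18; e = 16 − 18 = -2
SSE = 0 + 0 + 9 + 16 + 1 + 4 = 30
s = √(30/4) = √7.5 ≈ 2.739

s = 2.739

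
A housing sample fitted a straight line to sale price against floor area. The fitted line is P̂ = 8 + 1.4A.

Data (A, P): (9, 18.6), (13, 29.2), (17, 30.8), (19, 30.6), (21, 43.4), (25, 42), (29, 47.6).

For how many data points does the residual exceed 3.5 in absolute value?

2

A=9: P̂ = 8 + 1.4·9 = 20.6; e = 18.6 − 20.6 = -2
A=13: P̂ = 8 + 1.4·13 = 26.2; e = 29.2 − 26.2 = 3
A=17: P̂ = 8 + 1.4·17 = 31.8; e = 30.8 − 31.8 = -1
A=19: P̂ = 8 + 1.4·19 = 34.6; e = 30.6 − 34.6 = -4
A=21: P̂ = 8 + 1.4·21 = 37.4; e = 43.4 − 37.4 = 6
A=25: P̂ = 8 + 1.4·25 = 43; e = 42 − 43 = -1
A=29: P̂ = 8 + 1.4·29 = 48.6; e = 47.6 − 48.6 = -1
|e| > 3.5: A=19 (|e|=4), A=21 (|e|=6) → 2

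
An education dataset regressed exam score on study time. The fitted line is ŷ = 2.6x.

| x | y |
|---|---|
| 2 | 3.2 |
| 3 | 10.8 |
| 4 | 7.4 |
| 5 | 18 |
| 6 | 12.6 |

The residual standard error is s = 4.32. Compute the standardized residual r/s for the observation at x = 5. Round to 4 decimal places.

ŷ = 2.6·5 = 13
r = 18 − 13 = 5
r/s = 5 / 4.32 = 1.1574

1.1574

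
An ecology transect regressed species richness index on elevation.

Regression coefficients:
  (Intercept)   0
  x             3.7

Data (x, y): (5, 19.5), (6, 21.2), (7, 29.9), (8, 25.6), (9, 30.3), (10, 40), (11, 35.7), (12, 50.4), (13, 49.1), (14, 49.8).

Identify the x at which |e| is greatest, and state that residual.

x=5: ŷ = 3.7·5 = 18.5; e = 19.5 − 18.5 = 1
x=6: ŷ = 3.7·6 = 22.2; e = 21.2 − 22.2 = -1
x=7: ŷ = 3.7·7 = 25.9; e = 29.9 − 25.9 = 4
x=8: ŷ = 3.7·8 = 29.6; e = 25.6 − 29.6 = -4
x=9: ŷ = 3.7·9 = 33.3; e = 30.3 − 33.3 = -3
x=10: ŷ = 3.7·10 = 37; e = 40 − 37 = 3
x=11: ŷ = 3.7·11 = 40.7; e = 35.7 − 40.7 = -5
x=12: ŷ = 3.7·12 = 44.4; e = 50.4 − 44.4 = 6
x=13: ŷ = 3.7·13 = 48.1; e = 49.1 − 48.1 = 1
x=14: ŷ = 3.7·14 = 51.8; e = 49.8 − 51.8 = -2
Largest |e| is 6 at x = 12, residual 6.

x = 12, e = 6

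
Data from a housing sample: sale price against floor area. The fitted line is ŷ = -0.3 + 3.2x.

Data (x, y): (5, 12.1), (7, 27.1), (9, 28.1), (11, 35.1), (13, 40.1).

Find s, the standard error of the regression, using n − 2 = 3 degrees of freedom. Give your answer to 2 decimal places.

x=5: ŷ = -0.3 + 3.2·5 = 15.7; r = 12.1 − 15.7 = -3.6
x=7: ŷ = -0.3 + 3.2·7 = 22.1; r = 27.1 − 22.1 = 5
x=9: ŷ = -0.3 + 3.2·9 = 28.5; r = 28.1 − 28.5 = -0.4
x=11: ŷ = -0.3 + 3.2·11 = 34.9; r = 35.1 − 34.9 = 0.2
x=13: ŷ = -0.3 + 3.2·13 = 41.3; r = 40.1 − 41.3 = -1.2
SSE = 12.96 + 25 + 0.16 + 0.04 + 1.44 = 39.6
s = √(39.6/3) = √13.2 ≈ 3.63

s = 3.63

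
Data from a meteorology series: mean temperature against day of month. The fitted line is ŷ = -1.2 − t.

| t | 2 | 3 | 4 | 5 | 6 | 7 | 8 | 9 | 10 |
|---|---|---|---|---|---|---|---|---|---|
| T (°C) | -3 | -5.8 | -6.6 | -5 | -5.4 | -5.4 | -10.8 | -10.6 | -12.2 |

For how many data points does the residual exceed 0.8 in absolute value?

7

t=2: ŷ = -1.2 − 2 = -3.2; e = -3 − (-3.2) = 0.2
t=3: ŷ = -1.2 − 3 = -4.2; e = -5.8 − (-4.2) = -1.6
t=4: ŷ = -1.2 − 4 = -5.2; e = -6.6 − (-5.2) = -1.4
t=5: ŷ = -1.2 − 5 = -6.2; e = -5 − (-6.2) = 1.2
t=6: ŷ = -1.2 − 6 = -7.2; e = -5.4 − (-7.2) = 1.8
t=7: ŷ = -1.2 − 7 = -8.2; e = -5.4 − (-8.2) = 2.8
t=8: ŷ = -1.2 − 8 = -9.2; e = -10.8 − (-9.2) = -1.6
t=9: ŷ = -1.2 − 9 = -10.2; e = -10.6 − (-10.2) = -0.4
t=10: ŷ = -1.2 − 10 = -11.2; e = -12.2 − (-11.2) = -1
|e| > 0.8: t=3 (|e|=1.6), t=4 (|e|=1.4), t=5 (|e|=1.2), t=6 (|e|=1.8), t=7 (|e|=2.8), t=8 (|e|=1.6), t=10 (|e|=1) → 7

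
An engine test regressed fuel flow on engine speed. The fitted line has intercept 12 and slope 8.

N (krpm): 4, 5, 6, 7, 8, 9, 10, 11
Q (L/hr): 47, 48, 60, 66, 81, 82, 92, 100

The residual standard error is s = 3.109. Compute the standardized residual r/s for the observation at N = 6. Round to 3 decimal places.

ŷ = 12 + 8·6 = 60
r = 60 − 60 = 0
r/s = 0 / 3.109 = 0.000

0.000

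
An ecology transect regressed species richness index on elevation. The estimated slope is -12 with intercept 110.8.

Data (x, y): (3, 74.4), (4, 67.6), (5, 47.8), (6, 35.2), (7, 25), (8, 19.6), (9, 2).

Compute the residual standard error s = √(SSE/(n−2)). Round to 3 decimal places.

s = 3.797

x=3: ŷ = 110.8 − 12·3 = 74.8; e = 74.4 − 74.8 = -0.4
x=4: ŷ = 110.8 − 12·4 = 62.8; e = 67.6 − 62.8 = 4.8
x=5: ŷ = 110.8 − 12·5 = 50.8; e = 47.8 − 50.8 = -3
x=6: ŷ = 110.8 − 12·6 = 38.8; e = 35.2 − 38.8 = -3.6
x=7: ŷ = 110.8 − 12·7 = 26.8; e = 25 − 26.8 = -1.8
x=8: ŷ = 110.8 − 12·8 = 14.8; e = 19.6 − 14.8 = 4.8
x=9: ŷ = 110.8 − 12·9 = 2.8; e = 2 − 2.8 = -0.8
SSE = 0.16 + 23.04 + 9 + 12.96 + 3.24 + 23.04 + 0.64 = 72.08
s = √(72.08/5) = √14.416 ≈ 3.797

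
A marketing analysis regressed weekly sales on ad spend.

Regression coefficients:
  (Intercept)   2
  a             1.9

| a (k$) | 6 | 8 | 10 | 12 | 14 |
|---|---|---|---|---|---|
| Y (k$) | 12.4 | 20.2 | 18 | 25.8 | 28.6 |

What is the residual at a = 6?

e = -1

ŷ = 2 + 1.9·6 = 13.4
e = 12.4 − 13.4 = -1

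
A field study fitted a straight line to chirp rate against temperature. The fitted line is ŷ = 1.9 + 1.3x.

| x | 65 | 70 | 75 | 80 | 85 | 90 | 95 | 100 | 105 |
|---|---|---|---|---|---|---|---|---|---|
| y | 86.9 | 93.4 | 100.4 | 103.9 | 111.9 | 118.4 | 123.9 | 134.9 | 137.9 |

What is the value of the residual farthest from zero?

e = 3

x=65: ŷ = 1.9 + 1.3·65 = 86.4; e = 86.9 − 86.4 = 0.5
x=70: ŷ = 1.9 + 1.3·70 = 92.9; e = 93.4 − 92.9 = 0.5
x=75: ŷ = 1.9 + 1.3·75 = 99.4; e = 100.4 − 99.4 = 1
x=80: ŷ = 1.9 + 1.3·80 = 105.9; e = 103.9 − 105.9 = -2
x=85: ŷ = 1.9 + 1.3·85 = 112.4; e = 111.9 − 112.4 = -0.5
x=90: ŷ = 1.9 + 1.3·90 = 118.9; e = 118.4 − 118.9 = -0.5
x=95: ŷ = 1.9 + 1.3·95 = 125.4; e = 123.9 − 125.4 = -1.5
x=100: ŷ = 1.9 + 1.3·100 = 131.9; e = 134.9 − 131.9 = 3
x=105: ŷ = 1.9 + 1.3·105 = 138.4; e = 137.9 − 138.4 = -0.5
Largest |e| is 3 at x = 100, residual 3.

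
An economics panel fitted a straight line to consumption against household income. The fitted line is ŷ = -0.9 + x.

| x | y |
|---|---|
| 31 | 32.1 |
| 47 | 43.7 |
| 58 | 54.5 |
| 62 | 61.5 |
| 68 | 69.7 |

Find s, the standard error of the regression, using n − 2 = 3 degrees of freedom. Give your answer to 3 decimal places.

s = 2.795

x=31: ŷ = -0.9 + 31 = 30.1; r = 32.1 − 30.1 = 2
x=47: ŷ = -0.9 + 47 = 46.1; r = 43.7 − 46.1 = -2.4
x=58: ŷ = -0.9 + 58 = 57.1; r = 54.5 − 57.1 = -2.6
x=62: ŷ = -0.9 + 62 = 61.1; r = 61.5 − 61.1 = 0.4
x=68: ŷ = -0.9 + 68 = 67.1; r = 69.7 − 67.1 = 2.6
SSE = 4 + 5.76 + 6.76 + 0.16 + 6.76 = 23.44
s = √(23.44/3) = √7.81333 ≈ 2.795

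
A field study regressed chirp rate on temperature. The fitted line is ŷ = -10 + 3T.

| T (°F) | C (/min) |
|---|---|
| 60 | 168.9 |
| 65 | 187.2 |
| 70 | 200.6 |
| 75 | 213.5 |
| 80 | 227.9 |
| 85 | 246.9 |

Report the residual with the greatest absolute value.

r = 2.2

T=60: ŷ = -10 + 3·60 = 170; r = 168.9 − 170 = -1.1
T=65: ŷ = -10 + 3·65 = 185; r = 187.2 − 185 = 2.2
T=70: ŷ = -10 + 3·70 = 200; r = 200.6 − 200 = 0.6
T=75: ŷ = -10 + 3·75 = 215; r = 213.5 − 215 = -1.5
T=80: ŷ = -10 + 3·80 = 230; r = 227.9 − 230 = -2.1
T=85: ŷ = -10 + 3·85 = 245; r = 246.9 − 245 = 1.9
Largest |r| is 2.2 at T = 65, residual 2.2.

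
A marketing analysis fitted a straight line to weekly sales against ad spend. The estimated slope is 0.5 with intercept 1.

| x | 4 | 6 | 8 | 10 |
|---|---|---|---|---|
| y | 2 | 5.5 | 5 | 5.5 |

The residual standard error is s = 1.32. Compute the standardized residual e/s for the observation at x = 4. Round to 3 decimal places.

-0.758

ŷ = 1 + 0.5·4 = 3
e = 2 − 3 = -1
e/s = -1 / 1.32 = -0.758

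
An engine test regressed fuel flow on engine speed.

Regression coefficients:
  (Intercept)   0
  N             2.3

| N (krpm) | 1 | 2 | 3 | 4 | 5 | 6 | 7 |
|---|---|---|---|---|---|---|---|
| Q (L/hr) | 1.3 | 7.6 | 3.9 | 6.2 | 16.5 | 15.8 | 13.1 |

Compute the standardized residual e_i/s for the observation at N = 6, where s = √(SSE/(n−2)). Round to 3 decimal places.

N=1: ŷ = 2.3·1 = 2.3; e = 1.3 − 2.3 = -1
N=2: ŷ = 2.3·2 = 4.6; e = 7.6 − 4.6 = 3
N=3: ŷ = 2.3·3 = 6.9; e = 3.9 − 6.9 = -3
N=4: ŷ = 2.3·4 = 9.2; e = 6.2 − 9.2 = -3
N=5: ŷ = 2.3·5 = 11.5; e = 16.5 − 11.5 = 5
N=6: ŷ = 2.3·6 = 13.8; e = 15.8 − 13.8 = 2
N=7: ŷ = 2.3·7 = 16.1; e = 13.1 − 16.1 = -3
SSE = 1 + 9 + 9 + 9 + 25 + 4 + 9 = 66
s = √(66/5) = 3.63318
e/s = 2 / 3.63318 = 0.550

0.550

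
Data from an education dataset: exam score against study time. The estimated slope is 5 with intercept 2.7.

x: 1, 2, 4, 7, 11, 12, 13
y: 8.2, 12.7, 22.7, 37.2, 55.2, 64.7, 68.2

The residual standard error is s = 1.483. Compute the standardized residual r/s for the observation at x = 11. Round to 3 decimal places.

-1.686

ŷ = 2.7 + 5·11 = 57.7
r = 55.2 − 57.7 = -2.5
r/s = -2.5 / 1.483 = -1.686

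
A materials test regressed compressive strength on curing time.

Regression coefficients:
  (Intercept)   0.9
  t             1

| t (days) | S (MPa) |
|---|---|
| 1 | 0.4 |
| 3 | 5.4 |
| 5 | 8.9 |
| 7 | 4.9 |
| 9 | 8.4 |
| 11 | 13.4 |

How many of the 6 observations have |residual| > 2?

t=1: ŷ = 0.9 + 1 = 1.9; e = 0.4 − 1.9 = -1.5
t=3: ŷ = 0.9 + 3 = 3.9; e = 5.4 − 3.9 = 1.5
t=5: ŷ = 0.9 + 5 = 5.9; e = 8.9 − 5.9 = 3
t=7: ŷ = 0.9 + 7 = 7.9; e = 4.9 − 7.9 = -3
t=9: ŷ = 0.9 + 9 = 9.9; e = 8.4 − 9.9 = -1.5
t=11: ŷ = 0.9 + 11 = 11.9; e = 13.4 − 11.9 = 1.5
|e| > 2: t=5 (|e|=3), t=7 (|e|=3) → 2

2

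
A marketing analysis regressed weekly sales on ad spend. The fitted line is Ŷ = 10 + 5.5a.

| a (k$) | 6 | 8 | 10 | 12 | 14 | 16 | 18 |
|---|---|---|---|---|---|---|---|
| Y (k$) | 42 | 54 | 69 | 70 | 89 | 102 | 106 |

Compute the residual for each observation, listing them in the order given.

-1, 0, 4, -6, 2, 4, -3

a=6: Ŷ = 10 + 5.5·6 = 43; e = 42 − 43 = -1
a=8: Ŷ = 10 + 5.5·8 = 54; e = 54 − 54 = 0
a=10: Ŷ = 10 + 5.5·10 = 65; e = 69 − 65 = 4
a=12: Ŷ = 10 + 5.5·12 = 76; e = 70 − 76 = -6
a=14: Ŷ = 10 + 5.5·14 = 87; e = 89 − 87 = 2
a=16: Ŷ = 10 + 5.5·16 = 98; e = 102 − 98 = 4
a=18: Ŷ = 10 + 5.5·18 = 109; e = 106 − 109 = -3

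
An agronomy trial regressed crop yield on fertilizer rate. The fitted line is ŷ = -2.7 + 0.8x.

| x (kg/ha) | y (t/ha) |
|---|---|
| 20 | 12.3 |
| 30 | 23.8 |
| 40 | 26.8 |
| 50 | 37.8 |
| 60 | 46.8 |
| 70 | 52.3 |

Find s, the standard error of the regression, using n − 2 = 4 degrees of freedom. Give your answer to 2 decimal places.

x=20: ŷ = -2.7 + 0.8·20 = 13.3; e = 12.3 − 13.3 = -1
x=30: ŷ = -2.7 + 0.8·30 = 21.3; e = 23.8 − 21.3 = 2.5
x=40: ŷ = -2.7 + 0.8·40 = 29.3; e = 26.8 − 29.3 = -2.5
x=50: ŷ = -2.7 + 0.8·50 = 37.3; e = 37.8 − 37.3 = 0.5
x=60: ŷ = -2.7 + 0.8·60 = 45.3; e = 46.8 − 45.3 = 1.5
x=70: ŷ = -2.7 + 0.8·70 = 53.3; e = 52.3 − 53.3 = -1
SSE = 1 + 6.25 + 6.25 + 0.25 + 2.25 + 1 = 17
s = √(17/4) = √4.25 ≈ 2.06

s = 2.06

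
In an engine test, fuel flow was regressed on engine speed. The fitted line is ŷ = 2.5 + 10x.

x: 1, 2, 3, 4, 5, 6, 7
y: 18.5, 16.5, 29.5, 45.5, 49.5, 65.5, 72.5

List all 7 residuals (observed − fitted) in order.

x=1: ŷ = 2.5 + 10·1 = 12.5; r = 18.5 − 12.5 = 6
x=2: ŷ = 2.5 + 10·2 = 22.5; r = 16.5 − 22.5 = -6
x=3: ŷ = 2.5 + 10·3 = 32.5; r = 29.5 − 32.5 = -3
x=4: ŷ = 2.5 + 10·4 = 42.5; r = 45.5 − 42.5 = 3
x=5: ŷ = 2.5 + 10·5 = 52.5; r = 49.5 − 52.5 = -3
x=6: ŷ = 2.5 + 10·6 = 62.5; r = 65.5 − 62.5 = 3
x=7: ŷ = 2.5 + 10·7 = 72.5; r = 72.5 − 72.5 = 0

6, -6, -3, 3, -3, 3, 0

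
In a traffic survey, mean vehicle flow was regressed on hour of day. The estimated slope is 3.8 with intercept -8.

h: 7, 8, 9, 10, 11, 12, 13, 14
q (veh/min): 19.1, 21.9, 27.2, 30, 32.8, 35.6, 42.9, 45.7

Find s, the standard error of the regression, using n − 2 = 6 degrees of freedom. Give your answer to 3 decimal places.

h=7: q̂ = -8 + 3.8·7 = 18.6; r = 19.1 − 18.6 = 0.5
h=8: q̂ = -8 + 3.8·8 = 22.4; r = 21.9 − 22.4 = -0.5
h=9: q̂ = -8 + 3.8·9 = 26.2; r = 27.2 − 26.2 = 1
h=10: q̂ = -8 + 3.8·10 = 30; r = 30 − 30 = 0
h=11: q̂ = -8 + 3.8·11 = 33.8; r = 32.8 − 33.8 = -1
h=12: q̂ = -8 + 3.8·12 = 37.6; r = 35.6 − 37.6 = -2
h=13: q̂ = -8 + 3.8·13 = 41.4; r = 42.9 − 41.4 = 1.5
h=14: q̂ = -8 + 3.8·14 = 45.2; r = 45.7 − 45.2 = 0.5
SSE = 0.25 + 0.25 + 1 + 0 + 1 + 4 + 2.25 + 0.25 = 9
s = √(9/6) = √1.5 ≈ 1.225

s = 1.225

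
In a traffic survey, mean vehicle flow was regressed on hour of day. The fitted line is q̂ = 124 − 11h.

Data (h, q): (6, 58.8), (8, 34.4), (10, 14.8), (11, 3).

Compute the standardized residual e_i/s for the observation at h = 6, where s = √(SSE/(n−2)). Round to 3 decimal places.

h=6: q̂ = 124 − 11·6 = 58; e = 58.8 − 58 = 0.8
h=8: q̂ = 124 − 11·8 = 36; e = 34.4 − 36 = -1.6
h=10: q̂ = 124 − 11·10 = 14; e = 14.8 − 14 = 0.8
h=11: q̂ = 124 − 11·11 = 3; e = 3 − 3 = 0
SSE = 0.64 + 2.56 + 0.64 + 0 = 3.84
s = √(3.84/2) = 1.38564
e/s = 0.8 / 1.38564 = 0.577

0.577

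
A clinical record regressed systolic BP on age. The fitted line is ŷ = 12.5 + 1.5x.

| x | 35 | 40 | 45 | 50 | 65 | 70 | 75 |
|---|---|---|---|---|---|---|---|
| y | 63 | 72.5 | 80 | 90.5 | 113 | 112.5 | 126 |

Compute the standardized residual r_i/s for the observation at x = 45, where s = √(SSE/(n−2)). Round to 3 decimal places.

x=35: ŷ = 12.5 + 1.5·35 = 65; r = 63 − 65 = -2
x=40: ŷ = 12.5 + 1.5·40 = 72.5; r = 72.5 − 72.5 = 0
x=45: ŷ = 12.5 + 1.5·45 = 80; r = 80 − 80 = 0
x=50: ŷ = 12.5 + 1.5·50 = 87.5; r = 90.5 − 87.5 = 3
x=65: ŷ = 12.5 + 1.5·65 = 110; r = 113 − 110 = 3
x=70: ŷ = 12.5 + 1.5·70 = 117.5; r = 112.5 − 117.5 = -5
x=75: ŷ = 12.5 + 1.5·75 = 125; r = 126 − 125 = 1
SSE = 4 + 0 + 0 + 9 + 9 + 25 + 1 = 48
s = √(48/5) = 3.09839
r/s = 0 / 3.09839 = 0.000

0.000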